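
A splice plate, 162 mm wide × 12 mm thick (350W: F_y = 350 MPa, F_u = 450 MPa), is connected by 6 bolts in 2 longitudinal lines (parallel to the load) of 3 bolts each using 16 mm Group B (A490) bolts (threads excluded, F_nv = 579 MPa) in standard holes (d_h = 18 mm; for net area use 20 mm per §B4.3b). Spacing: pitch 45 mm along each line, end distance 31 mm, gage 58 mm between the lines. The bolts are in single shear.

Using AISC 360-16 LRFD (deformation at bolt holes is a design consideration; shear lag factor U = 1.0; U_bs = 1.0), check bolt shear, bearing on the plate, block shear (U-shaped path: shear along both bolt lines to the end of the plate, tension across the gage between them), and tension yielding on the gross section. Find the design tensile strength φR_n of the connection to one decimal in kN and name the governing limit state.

499.0 kN (block shear governs)

Bolt shear: A_b = π(16)²/4 = 201.06 mm². φR_n = 0.75 × 579 × 201.06 × 6 × 1 = 523.9 kN.
Bearing (12 mm plate, F_u = 450 MPa): end bolts L_c = 31 − 18/2 = 22, R_n = min(1.2×22×12×450, 2.4×16×12×450) = 142.56 kN/bolt; interior L_c = 45 − 18 = 27, R_n = 174.96 kN/bolt. φR_n = 0.75 × (2×142.56 + 4×174.96) = 738.7 kN.
Block shear: shear path 2×[31+2×45] = 2×121 mm, A_gv = 2904, A_nv = 2×(121 − 2.5×20)×12 = 1704 mm²; tension across gage: (58 − 1×20)×12 = 456 mm². R_n = min(0.6×450×1704, 0.6×350×2904) + 1.0×450×456 = min(460.08, 609.84) + 205.2 = 665.28 kN. φR_n = 0.75 × 665.28 = 499.0 kN.
Tension yield (gross): A_g = 162×12 = 1944 mm². φR_n = 0.90 × 350 × 1944 = 612.4 kN.
Governing: min(523.9, 738.7, 499.0, 612.4) = 499.0 kN → block shear.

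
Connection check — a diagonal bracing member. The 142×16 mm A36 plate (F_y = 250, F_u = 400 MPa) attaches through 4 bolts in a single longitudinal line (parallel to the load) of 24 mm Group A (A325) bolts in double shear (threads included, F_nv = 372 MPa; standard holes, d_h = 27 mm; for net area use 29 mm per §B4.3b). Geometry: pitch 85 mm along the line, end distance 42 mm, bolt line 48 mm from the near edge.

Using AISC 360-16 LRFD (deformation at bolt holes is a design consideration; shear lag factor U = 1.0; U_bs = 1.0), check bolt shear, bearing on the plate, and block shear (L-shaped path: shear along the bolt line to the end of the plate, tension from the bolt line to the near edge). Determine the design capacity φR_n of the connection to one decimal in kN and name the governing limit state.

695.4 kN (block shear governs)

Bolt shear: A_b = π(24)²/4 = 452.39 mm². φR_n = 0.75 × 372 × 452.39 × 4 × 2 = 1009.7 kN.
Bearing (16 mm plate, F_u = 400 MPa): end bolts L_c = 42 − 27/2 = 28.5, R_n = min(1.2×28.5×16×400, 2.4×24×16×400) = 218.88 kN/bolt; interior L_c = 85 − 27 = 58, R_n = 368.64 kN/bolt. φR_n = 0.75 × (1×218.88 + 3×368.64) = 993.6 kN.
Block shear: shear path 1×[42+3×85] = 1×297 mm, A_gv = 4752, A_nv = 1×(297 − 3.5×29)×16 = 3128 mm²; tension to near edge: (48 − 0.5×29)×16 = 536 mm². R_n = min(0.6×400×3128, 0.6×250×4752) + 1.0×400×536 = min(750.72, 712.8) + 214.4 = 927.2 kN. φR_n = 0.75 × 927.2 = 695.4 kN.
Governing: min(1009.7, 993.6, 695.4) = 695.4 kN → block shear.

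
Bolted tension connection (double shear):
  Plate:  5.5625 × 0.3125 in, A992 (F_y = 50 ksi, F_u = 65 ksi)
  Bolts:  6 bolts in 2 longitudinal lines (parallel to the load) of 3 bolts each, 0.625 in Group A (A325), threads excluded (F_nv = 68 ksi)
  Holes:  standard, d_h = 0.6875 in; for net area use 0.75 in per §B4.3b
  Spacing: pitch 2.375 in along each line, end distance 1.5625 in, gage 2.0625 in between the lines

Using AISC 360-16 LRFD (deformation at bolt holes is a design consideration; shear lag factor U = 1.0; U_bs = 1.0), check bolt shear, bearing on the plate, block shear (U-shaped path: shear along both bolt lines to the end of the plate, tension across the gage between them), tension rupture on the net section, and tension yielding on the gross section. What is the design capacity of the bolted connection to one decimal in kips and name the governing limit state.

61.9 kips (net-section rupture governs)

Bolt shear: A_b = π(0.625)²/4 = 0.3068 in². φR_n = 0.75 × 68 × 0.3068 × 6 × 2 = 187.8 kips.
Bearing (0.3125 in plate, F_u = 65 ksi): end bolts L_c = 1.5625 − 0.6875/2 = 1.21875, R_n = min(1.2×1.21875×0.3125×65, 2.4×0.625×0.3125×65) = 29.707 kips/bolt; interior L_c = 2.375 − 0.6875 = 1.6875, R_n = 30.469 kips/bolt. φR_n = 0.75 × (2×29.707 + 4×30.469) = 136.0 kips.
Block shear: shear path 2×[1.5625+2×2.375] = 2×6.3125 in, A_gv = 3.9453, A_nv = 2×(6.3125 − 2.5×0.75)×0.3125 = 2.7734 in²; tension across gage: (2.0625 − 1×0.75)×0.3125 = 0.41016 in². R_n = min(0.6×65×2.7734, 0.6×50×3.9453) + 1.0×65×0.41016 = min(108.16, 118.36) + 26.66 = 134.82 kips. φR_n = 0.75 × 134.82 = 101.1 kips.
Tension rupture (net): A_n = (5.5625 − 2×0.75)×0.3125 = 1.2695 in² (U = 1.0, A_e = A_n). φR_n = 0.75 × 65 × 1.2695 = 61.9 kips.
Tension yield (gross): A_g = 5.5625×0.3125 = 1.7383 in². φR_n = 0.90 × 50 × 1.7383 = 78.2 kips.
Governing: min(187.8, 136.0, 101.1, 61.9, 78.2) = 61.9 kips → net-section rupture.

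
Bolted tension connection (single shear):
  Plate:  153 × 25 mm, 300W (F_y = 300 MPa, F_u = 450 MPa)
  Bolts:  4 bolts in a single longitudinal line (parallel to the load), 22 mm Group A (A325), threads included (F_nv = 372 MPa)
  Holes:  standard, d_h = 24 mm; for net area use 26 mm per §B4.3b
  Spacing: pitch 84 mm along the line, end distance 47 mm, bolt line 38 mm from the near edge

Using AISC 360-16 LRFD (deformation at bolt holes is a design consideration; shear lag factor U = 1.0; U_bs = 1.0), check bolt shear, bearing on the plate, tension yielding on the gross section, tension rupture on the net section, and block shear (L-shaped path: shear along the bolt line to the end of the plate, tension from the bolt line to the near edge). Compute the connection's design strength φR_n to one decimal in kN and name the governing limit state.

424.2 kN (bolt shear governs)

Bolt shear: A_b = π(22)²/4 = 380.13 mm². φR_n = 0.75 × 372 × 380.13 × 4 × 1 = 424.2 kN.
Bearing (25 mm plate, F_u = 450 MPa): end bolts L_c = 47 − 24/2 = 35, R_n = min(1.2×35×25×450, 2.4×22×25×450) = 472.5 kN/bolt; interior L_c = 84 − 24 = 60, R_n = 594 kN/bolt. φR_n = 0.75 × (1×472.5 + 3×594) = 1690.9 kN.
Tension yield (gross): A_g = 153×25 = 3825 mm². φR_n = 0.90 × 300 × 3825 = 1032.8 kN.
Tension rupture (net): A_n = (153 − 1×26)×25 = 3175 mm² (U = 1.0, A_e = A_n). φR_n = 0.75 × 450 × 3175 = 1071.6 kN.
Block shear: shear path 1×[47+3×84] = 1×299 mm, A_gv = 7475, A_nv = 1×(299 − 3.5×26)×25 = 5200 mm²; tension to near edge: (38 − 0.5×26)×25 = 625 mm². R_n = min(0.6×450×5200, 0.6×300×7475) + 1.0×450×625 = min(1404, 1345.5) + 281.25 = 1626.8 kN. φR_n = 0.75 × 1626.8 = 1220.1 kN.
Governing: min(424.2, 1690.9, 1032.8, 1071.6, 1220.1) = 424.2 kN → bolt shear.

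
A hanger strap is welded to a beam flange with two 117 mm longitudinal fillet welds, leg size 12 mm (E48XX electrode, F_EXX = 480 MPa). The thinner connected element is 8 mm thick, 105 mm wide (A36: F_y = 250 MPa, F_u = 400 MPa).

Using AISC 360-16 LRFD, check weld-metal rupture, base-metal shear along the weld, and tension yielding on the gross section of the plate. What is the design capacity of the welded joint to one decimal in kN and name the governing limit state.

189.0 kN (gross-section yield governs)

Weld metal: throat = 0.707×12 = 8.484 mm, L = 2×117 = 234 mm. φR_n = 0.75 × 0.6 × 480 × 8.484 × 234 = 428.8 kN.
Base metal shear (8 mm plate): yield φR_n = 1.0×0.6×250×8×234 = 280.8 kN; rupture φR_n = 0.75×0.6×400×8×234 = 337.0 kN; take 280.8 kN (yield).
Tension yield (gross): A_g = 105×8 = 840 mm². φR_n = 0.90 × 250 × 840 = 189.0 kN.
Governing: min(428.8, 280.8, 189.0) = 189.0 kN → gross-section yield.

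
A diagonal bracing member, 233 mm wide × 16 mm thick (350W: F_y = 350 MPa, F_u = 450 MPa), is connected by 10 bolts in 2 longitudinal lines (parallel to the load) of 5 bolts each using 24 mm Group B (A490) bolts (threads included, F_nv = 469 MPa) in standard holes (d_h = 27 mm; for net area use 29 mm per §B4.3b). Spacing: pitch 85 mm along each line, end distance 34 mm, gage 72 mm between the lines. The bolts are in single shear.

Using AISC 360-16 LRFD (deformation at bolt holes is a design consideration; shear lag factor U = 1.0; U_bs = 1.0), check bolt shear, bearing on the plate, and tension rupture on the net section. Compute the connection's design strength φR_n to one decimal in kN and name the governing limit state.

945.0 kN (net-section rupture governs)

Bolt shear: A_b = π(24)²/4 = 452.39 mm². φR_n = 0.75 × 469 × 452.39 × 10 × 1 = 1591.3 kN.
Bearing (16 mm plate, F_u = 450 MPa): end bolts L_c = 34 − 27/2 = 20.5, R_n = min(1.2×20.5×16×450, 2.4×24×16×450) = 177.12 kN/bolt; interior L_c = 85 − 27 = 58, R_n = 414.72 kN/bolt. φR_n = 0.75 × (2×177.12 + 8×414.72) = 2754.0 kN.
Tension rupture (net): A_n = (233 − 2×29)×16 = 2800 mm² (U = 1.0, A_e = A_n). φR_n = 0.75 × 450 × 2800 = 945.0 kN.
Governing: min(1591.3, 2754.0, 945.0) = 945.0 kN → net-section rupture.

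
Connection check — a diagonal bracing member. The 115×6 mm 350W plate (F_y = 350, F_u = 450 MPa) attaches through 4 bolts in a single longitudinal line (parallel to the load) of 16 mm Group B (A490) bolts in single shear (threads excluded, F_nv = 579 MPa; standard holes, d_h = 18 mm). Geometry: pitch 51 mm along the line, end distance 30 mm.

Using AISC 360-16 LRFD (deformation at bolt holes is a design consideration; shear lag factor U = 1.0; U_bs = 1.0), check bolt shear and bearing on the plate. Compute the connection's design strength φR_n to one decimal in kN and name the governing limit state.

Bolt shear: A_b = π(16)²/4 = 201.06 mm². φR_n = 0.75 × 579 × 201.06 × 4 × 1 = 349.2 kN.
Bearing (6 mm plate, F_u = 450 MPa): end bolts L_c = 30 − 18/2 = 21, R_n = min(1.2×21×6×450, 2.4×16×6×450) = 68.04 kN/bolt; interior L_c = 51 − 18 = 33, R_n = 103.68 kN/bolt. φR_n = 0.75 × (1×68.04 + 3×103.68) = 284.3 kN.
Governing: min(349.2, 284.3) = 284.3 kN → bearing.

284.3 kN (bearing governs)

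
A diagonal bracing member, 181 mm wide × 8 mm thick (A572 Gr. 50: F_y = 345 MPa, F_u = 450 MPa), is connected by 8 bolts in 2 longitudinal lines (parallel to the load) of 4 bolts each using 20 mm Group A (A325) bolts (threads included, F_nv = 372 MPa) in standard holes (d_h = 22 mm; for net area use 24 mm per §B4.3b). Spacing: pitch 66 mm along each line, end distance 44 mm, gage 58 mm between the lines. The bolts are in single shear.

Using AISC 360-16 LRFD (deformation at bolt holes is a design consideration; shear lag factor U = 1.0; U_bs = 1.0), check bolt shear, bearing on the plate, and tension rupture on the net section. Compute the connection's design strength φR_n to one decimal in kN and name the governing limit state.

Bolt shear: A_b = π(20)²/4 = 314.16 mm². φR_n = 0.75 × 372 × 314.16 × 8 × 1 = 701.2 kN.
Bearing (8 mm plate, F_u = 450 MPa): end bolts L_c = 44 − 22/2 = 33, R_n = min(1.2×33×8×450, 2.4×20×8×450) = 142.56 kN/bolt; interior L_c = 66 − 22 = 44, R_n = 172.8 kN/bolt. φR_n = 0.75 × (2×142.56 + 6×172.8) = 991.4 kN.
Tension rupture (net): A_n = (181 − 2×24)×8 = 1064 mm² (U = 1.0, A_e = A_n). φR_n = 0.75 × 450 × 1064 = 359.1 kN.
Governing: min(701.2, 991.4, 359.1) = 359.1 kN → net-section rupture.

359.1 kN (net-section rupture governs)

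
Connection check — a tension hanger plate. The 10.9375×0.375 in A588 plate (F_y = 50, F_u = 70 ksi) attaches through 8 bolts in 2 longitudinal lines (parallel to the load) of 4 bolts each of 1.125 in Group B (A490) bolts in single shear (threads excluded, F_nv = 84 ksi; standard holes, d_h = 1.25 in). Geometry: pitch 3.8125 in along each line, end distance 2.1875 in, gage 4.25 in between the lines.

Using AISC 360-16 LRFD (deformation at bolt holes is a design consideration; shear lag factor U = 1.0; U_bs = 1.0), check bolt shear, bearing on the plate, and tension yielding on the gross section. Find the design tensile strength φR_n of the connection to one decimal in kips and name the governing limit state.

184.6 kips (gross-section yield governs)

Bolt shear: A_b = π(1.125)²/4 = 0.99402 in². φR_n = 0.75 × 84 × 0.99402 × 8 × 1 = 501.0 kips.
Bearing (0.375 in plate, F_u = 70 ksi): end bolts L_c = 2.1875 − 1.25/2 = 1.5625, R_n = min(1.2×1.5625×0.375×70, 2.4×1.125×0.375×70) = 49.219 kips/bolt; interior L_c = 3.8125 − 1.25 = 2.5625, R_n = 70.875 kips/bolt. φR_n = 0.75 × (2×49.219 + 6×70.875) = 392.8 kips.
Tension yield (gross): A_g = 10.9375×0.375 = 4.1016 in². φR_n = 0.90 × 50 × 4.1016 = 184.6 kips.
Governing: min(501.0, 392.8, 184.6) = 184.6 kips → gross-section yield.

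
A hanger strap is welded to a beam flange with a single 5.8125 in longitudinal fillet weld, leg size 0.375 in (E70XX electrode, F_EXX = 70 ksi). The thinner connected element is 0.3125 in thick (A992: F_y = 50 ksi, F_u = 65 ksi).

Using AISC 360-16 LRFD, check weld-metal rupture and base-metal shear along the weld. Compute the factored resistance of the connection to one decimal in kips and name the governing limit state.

48.5 kips (weld metal governs)

Weld metal: throat = 0.707×0.375 = 0.26513 in, L = 5.8125 in. φR_n = 0.75 × 0.6 × 70 × 0.26513 × 5.8125 = 48.5 kips.
Base metal shear (0.3125 in plate): yield φR_n = 1.0×0.6×50×0.3125×5.8125 = 54.5 kips; rupture φR_n = 0.75×0.6×65×0.3125×5.8125 = 53.1 kips; take 53.1 kips (rupture).
Governing: min(48.5, 53.1) = 48.5 kips → weld metal.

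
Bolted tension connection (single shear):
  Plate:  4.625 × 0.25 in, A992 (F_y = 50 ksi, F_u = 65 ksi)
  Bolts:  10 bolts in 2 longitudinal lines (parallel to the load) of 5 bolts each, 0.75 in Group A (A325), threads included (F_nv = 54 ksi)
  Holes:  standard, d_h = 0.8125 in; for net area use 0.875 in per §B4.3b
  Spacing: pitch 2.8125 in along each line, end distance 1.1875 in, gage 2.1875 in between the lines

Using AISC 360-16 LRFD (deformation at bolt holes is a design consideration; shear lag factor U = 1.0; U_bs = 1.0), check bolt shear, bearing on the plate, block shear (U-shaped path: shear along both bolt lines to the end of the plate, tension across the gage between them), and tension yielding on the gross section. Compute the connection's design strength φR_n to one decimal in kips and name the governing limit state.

Bolt shear: A_b = π(0.75)²/4 = 0.44179 in². φR_n = 0.75 × 54 × 0.44179 × 10 × 1 = 178.9 kips.
Bearing (0.25 in plate, F_u = 65 ksi): end bolts L_c = 1.1875 − 0.8125/2 = 0.78125, R_n = min(1.2×0.78125×0.25×65, 2.4×0.75×0.25×65) = 15.234 kips/bolt; interior L_c = 2.8125 − 0.8125 = 2, R_n = 29.25 kips/bolt. φR_n = 0.75 × (2×15.234 + 8×29.25) = 198.4 kips.
Block shear: shear path 2×[1.1875+4×2.8125] = 2×12.4375 in, A_gv = 6.2188, A_nv = 2×(12.4375 − 4.5×0.875)×0.25 = 4.25 in²; tension across gage: (2.1875 − 1×0.875)×0.25 = 0.32813 in². R_n = min(0.6×65×4.25, 0.6×50×6.2188) + 1.0×65×0.32813 = min(165.75, 186.56) + 21.328 = 187.08 kips. φR_n = 0.75 × 187.08 = 140.3 kips.
Tension yield (gross): A_g = 4.625×0.25 = 1.1563 in². φR_n = 0.90 × 50 × 1.1563 = 52.0 kips.
Governing: min(178.9, 198.4, 140.3, 52.0) = 52.0 kips → gross-section yield.

52.0 kips (gross-section yield governs)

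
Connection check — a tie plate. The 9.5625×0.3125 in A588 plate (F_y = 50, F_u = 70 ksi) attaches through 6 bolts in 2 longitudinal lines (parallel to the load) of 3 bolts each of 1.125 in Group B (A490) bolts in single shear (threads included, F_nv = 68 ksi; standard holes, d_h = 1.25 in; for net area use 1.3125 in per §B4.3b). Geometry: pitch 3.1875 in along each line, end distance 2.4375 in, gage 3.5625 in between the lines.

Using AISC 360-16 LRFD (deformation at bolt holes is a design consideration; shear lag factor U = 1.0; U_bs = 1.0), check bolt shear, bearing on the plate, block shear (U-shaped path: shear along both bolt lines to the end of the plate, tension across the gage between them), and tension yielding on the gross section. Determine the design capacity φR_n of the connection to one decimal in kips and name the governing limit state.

134.5 kips (gross-section yield governs)

Bolt shear: A_b = π(1.125)²/4 = 0.99402 in². φR_n = 0.75 × 68 × 0.99402 × 6 × 1 = 304.2 kips.
Bearing (0.3125 in plate, F_u = 70 ksi): end bolts L_c = 2.4375 − 1.25/2 = 1.8125, R_n = min(1.2×1.8125×0.3125×70, 2.4×1.125×0.3125×70) = 47.578 kips/bolt; interior L_c = 3.1875 − 1.25 = 1.9375, R_n = 50.859 kips/bolt. φR_n = 0.75 × (2×47.578 + 4×50.859) = 223.9 kips.
Block shear: shear path 2×[2.4375+2×3.1875] = 2×8.8125 in, A_gv = 5.5078, A_nv = 2×(8.8125 − 2.5×1.3125)×0.3125 = 3.457 in²; tension across gage: (3.5625 − 1×1.3125)×0.3125 = 0.70313 in². R_n = min(0.6×70×3.457, 0.6×50×5.5078) + 1.0×70×0.70313 = min(145.19, 165.23) + 49.219 = 194.41 kips. φR_n = 0.75 × 194.41 = 145.8 kips.
Tension yield (gross): A_g = 9.5625×0.3125 = 2.9883 in². φR_n = 0.90 × 50 × 2.9883 = 134.5 kips.
Governing: min(304.2, 223.9, 145.8, 134.5) = 134.5 kips → gross-section yield.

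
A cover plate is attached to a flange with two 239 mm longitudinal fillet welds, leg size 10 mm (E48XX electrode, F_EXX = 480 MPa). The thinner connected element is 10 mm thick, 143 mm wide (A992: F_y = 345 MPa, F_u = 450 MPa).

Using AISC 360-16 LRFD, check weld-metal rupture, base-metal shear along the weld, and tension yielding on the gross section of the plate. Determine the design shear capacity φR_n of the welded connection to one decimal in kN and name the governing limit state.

444.0 kN (gross-section yield governs)

Weld metal: throat = 0.707×10 = 7.07 mm, L = 2×239 = 478 mm. φR_n = 0.75 × 0.6 × 480 × 7.07 × 478 = 730.0 kN.
Base metal shear (10 mm plate): yield φR_n = 1.0×0.6×345×10×478 = 989.5 kN; rupture φR_n = 0.75×0.6×450×10×478 = 968.0 kN; take 968.0 kN (rupture).
Tension yield (gross): A_g = 143×10 = 1430 mm². φR_n = 0.90 × 345 × 1430 = 444.0 kN.
Governing: min(730.0, 968.0, 444.0) = 444.0 kN → gross-section yield.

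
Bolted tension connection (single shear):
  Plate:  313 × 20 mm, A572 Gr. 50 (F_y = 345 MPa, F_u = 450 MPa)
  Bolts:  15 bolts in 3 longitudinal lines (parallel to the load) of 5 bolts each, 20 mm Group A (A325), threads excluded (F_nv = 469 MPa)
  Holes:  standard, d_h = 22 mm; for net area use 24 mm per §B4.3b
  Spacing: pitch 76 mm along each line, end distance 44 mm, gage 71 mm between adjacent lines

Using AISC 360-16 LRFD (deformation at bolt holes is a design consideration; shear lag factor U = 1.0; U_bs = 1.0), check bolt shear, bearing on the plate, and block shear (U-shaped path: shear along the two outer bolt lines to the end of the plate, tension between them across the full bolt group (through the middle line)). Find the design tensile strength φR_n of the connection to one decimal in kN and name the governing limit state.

1657.6 kN (bolt shear governs)

Bolt shear: A_b = π(20)²/4 = 314.16 mm². φR_n = 0.75 × 469 × 314.16 × 15 × 1 = 1657.6 kN.
Bearing (20 mm plate, F_u = 450 MPa): end bolts L_c = 44 − 22/2 = 33, R_n = min(1.2×33×20×450, 2.4×20×20×450) = 356.4 kN/bolt; interior L_c = 76 − 22 = 54, R_n = 432 kN/bolt. φR_n = 0.75 × (3×356.4 + 12×432) = 4689.9 kN.
Block shear: shear path 2×[44+4×76] = 2×348 mm, A_gv = 13920, A_nv = 2×(348 − 4.5×24)×20 = 9600 mm²; tension across gage: (142 − 2×24)×20 = 1880 mm². R_n = min(0.6×450×9600, 0.6×345×13920) + 1.0×450×1880 = min(2592, 2881.4) + 846 = 3438 kN. φR_n = 0.75 × 3438 = 2578.5 kN.
Governing: min(1657.6, 4689.9, 2578.5) = 1657.6 kN → bolt shear.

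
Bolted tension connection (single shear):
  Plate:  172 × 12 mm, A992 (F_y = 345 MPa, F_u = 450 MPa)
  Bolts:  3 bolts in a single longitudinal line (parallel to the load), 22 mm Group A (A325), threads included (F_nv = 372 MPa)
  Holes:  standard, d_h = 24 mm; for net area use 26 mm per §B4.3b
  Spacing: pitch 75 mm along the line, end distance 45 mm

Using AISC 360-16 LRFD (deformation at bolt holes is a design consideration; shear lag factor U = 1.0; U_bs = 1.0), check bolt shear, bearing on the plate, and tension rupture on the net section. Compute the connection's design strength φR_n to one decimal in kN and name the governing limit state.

Bolt shear: A_b = π(22)²/4 = 380.13 mm². φR_n = 0.75 × 372 × 380.13 × 3 × 1 = 318.2 kN.
Bearing (12 mm plate, F_u = 450 MPa): end bolts L_c = 45 − 24/2 = 33, R_n = min(1.2×33×12×450, 2.4×22×12×450) = 213.84 kN/bolt; interior L_c = 75 − 24 = 51, R_n = 285.12 kN/bolt. φR_n = 0.75 × (1×213.84 + 2×285.12) = 588.1 kN.
Tension rupture (net): A_n = (172 − 1×26)×12 = 1752 mm² (U = 1.0, A_e = A_n). φR_n = 0.75 × 450 × 1752 = 591.3 kN.
Governing: min(318.2, 588.1, 591.3) = 318.2 kN → bolt shear.

318.2 kN (bolt shear governs)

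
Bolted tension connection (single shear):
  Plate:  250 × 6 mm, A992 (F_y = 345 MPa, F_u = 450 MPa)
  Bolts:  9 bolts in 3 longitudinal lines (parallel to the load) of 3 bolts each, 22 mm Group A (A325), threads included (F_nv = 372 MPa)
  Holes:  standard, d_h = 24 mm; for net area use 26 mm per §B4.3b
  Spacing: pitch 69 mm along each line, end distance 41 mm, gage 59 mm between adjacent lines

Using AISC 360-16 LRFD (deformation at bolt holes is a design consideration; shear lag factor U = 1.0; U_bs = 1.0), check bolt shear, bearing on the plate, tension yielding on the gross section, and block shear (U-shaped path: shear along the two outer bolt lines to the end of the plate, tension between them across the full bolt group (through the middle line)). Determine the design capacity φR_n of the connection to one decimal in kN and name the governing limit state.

410.7 kN (block shear governs)

Bolt shear: A_b = π(22)²/4 = 380.13 mm². φR_n = 0.75 × 372 × 380.13 × 9 × 1 = 954.5 kN.
Bearing (6 mm plate, F_u = 450 MPa): end bolts L_c = 41 − 24/2 = 29, R_n = min(1.2×29×6×450, 2.4×22×6×450) = 93.96 kN/bolt; interior L_c = 69 − 24 = 45, R_n = 142.56 kN/bolt. φR_n = 0.75 × (3×93.96 + 6×142.56) = 852.9 kN.
Tension yield (gross): A_g = 250×6 = 1500 mm². φR_n = 0.90 × 345 × 1500 = 465.8 kN.
Block shear: shear path 2×[41+2×69] = 2×179 mm, A_gv = 2148, A_nv = 2×(179 − 2.5×26)×6 = 1368 mm²; tension across gage: (118 − 2×26)×6 = 396 mm². R_n = min(0.6×450×1368, 0.6×345×2148) + 1.0×450×396 = min(369.36, 444.64) + 178.2 = 547.56 kN. φR_n = 0.75 × 547.56 = 410.7 kN.
Governing: min(954.5, 852.9, 465.8, 410.7) = 410.7 kN → block shear.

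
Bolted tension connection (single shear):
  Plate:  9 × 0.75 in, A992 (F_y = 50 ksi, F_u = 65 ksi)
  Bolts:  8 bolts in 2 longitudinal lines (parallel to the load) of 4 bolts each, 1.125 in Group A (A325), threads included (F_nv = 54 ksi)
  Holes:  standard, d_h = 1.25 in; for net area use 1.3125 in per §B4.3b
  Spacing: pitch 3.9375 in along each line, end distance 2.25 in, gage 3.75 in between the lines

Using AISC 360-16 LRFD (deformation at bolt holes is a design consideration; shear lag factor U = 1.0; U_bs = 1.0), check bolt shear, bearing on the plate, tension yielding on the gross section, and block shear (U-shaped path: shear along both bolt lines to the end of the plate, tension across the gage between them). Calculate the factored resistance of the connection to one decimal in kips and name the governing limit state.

303.8 kips (gross-section yield governs)

Bolt shear: A_b = π(1.125)²/4 = 0.99402 in². φR_n = 0.75 × 54 × 0.99402 × 8 × 1 = 322.1 kips.
Bearing (0.75 in plate, F_u = 65 ksi): end bolts L_c = 2.25 − 1.25/2 = 1.625, R_n = min(1.2×1.625×0.75×65, 2.4×1.125×0.75×65) = 95.063 kips/bolt; interior L_c = 3.9375 − 1.25 = 2.6875, R_n = 131.63 kips/bolt. φR_n = 0.75 × (2×95.063 + 6×131.63) = 734.9 kips.
Tension yield (gross): A_g = 9×0.75 = 6.75 in². φR_n = 0.90 × 50 × 6.75 = 303.8 kips.
Block shear: shear path 2×[2.25+3×3.9375] = 2×14.0625 in, A_gv = 21.094, A_nv = 2×(14.0625 − 3.5×1.3125)×0.75 = 14.203 in²; tension across gage: (3.75 − 1×1.3125)×0.75 = 1.8281 in². R_n = min(0.6×65×14.203, 0.6×50×21.094) + 1.0×65×1.8281 = min(553.92, 632.82) + 118.83 = 672.75 kips. φR_n = 0.75 × 672.75 = 504.6 kips.
Governing: min(322.1, 734.9, 303.8, 504.6) = 303.8 kips → gross-section yield.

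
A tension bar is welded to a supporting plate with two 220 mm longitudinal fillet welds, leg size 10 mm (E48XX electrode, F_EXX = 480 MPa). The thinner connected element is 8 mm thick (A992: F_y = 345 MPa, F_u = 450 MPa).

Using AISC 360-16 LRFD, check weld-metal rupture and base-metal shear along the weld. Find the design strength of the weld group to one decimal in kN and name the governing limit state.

Weld metal: throat = 0.707×10 = 7.07 mm, L = 2×220 = 440 mm. φR_n = 0.75 × 0.6 × 480 × 7.07 × 440 = 671.9 kN.
Base metal shear (8 mm plate): yield φR_n = 1.0×0.6×345×8×440 = 728.6 kN; rupture φR_n = 0.75×0.6×450×8×440 = 712.8 kN; take 712.8 kN (rupture).
Governing: min(671.9, 712.8) = 671.9 kN → weld metal.

671.9 kN (weld metal governs)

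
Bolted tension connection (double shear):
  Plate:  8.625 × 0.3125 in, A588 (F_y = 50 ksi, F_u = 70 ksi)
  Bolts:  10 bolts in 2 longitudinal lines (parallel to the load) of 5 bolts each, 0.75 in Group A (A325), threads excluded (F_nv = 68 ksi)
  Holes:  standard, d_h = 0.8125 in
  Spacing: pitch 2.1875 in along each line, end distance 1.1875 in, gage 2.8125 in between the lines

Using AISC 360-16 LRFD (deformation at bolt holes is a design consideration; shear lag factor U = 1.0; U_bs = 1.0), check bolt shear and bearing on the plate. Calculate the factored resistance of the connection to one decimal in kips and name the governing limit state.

247.3 kips (bearing governs)

Bolt shear: A_b = π(0.75)²/4 = 0.44179 in². φR_n = 0.75 × 68 × 0.44179 × 10 × 2 = 450.6 kips.
Bearing (0.3125 in plate, F_u = 70 ksi): end bolts L_c = 1.1875 − 0.8125/2 = 0.78125, R_n = min(1.2×0.78125×0.3125×70, 2.4×0.75×0.3125×70) = 20.508 kips/bolt; interior L_c = 2.1875 − 0.8125 = 1.375, R_n = 36.094 kips/bolt. φR_n = 0.75 × (2×20.508 + 8×36.094) = 247.3 kips.
Governing: min(450.6, 247.3) = 247.3 kips → bearing.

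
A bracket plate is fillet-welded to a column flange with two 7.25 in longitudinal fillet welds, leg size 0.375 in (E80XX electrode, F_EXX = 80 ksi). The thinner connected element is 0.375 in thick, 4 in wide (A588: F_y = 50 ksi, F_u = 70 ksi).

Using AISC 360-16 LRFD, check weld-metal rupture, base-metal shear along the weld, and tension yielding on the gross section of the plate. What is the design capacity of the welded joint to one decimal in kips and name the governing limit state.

67.5 kips (gross-section yield governs)

Weld metal: throat = 0.707×0.375 = 0.26513 in, L = 2×7.25 = 14.5 in. φR_n = 0.75 × 0.6 × 80 × 0.26513 × 14.5 = 138.4 kips.
Base metal shear (0.375 in plate): yield φR_n = 1.0×0.6×50×0.375×14.5 = 163.1 kips; rupture φR_n = 0.75×0.6×70×0.375×14.5 = 171.3 kips; take 163.1 kips (yield).
Tension yield (gross): A_g = 4×0.375 = 1.5 in². φR_n = 0.90 × 50 × 1.5 = 67.5 kips.
Governing: min(138.4, 163.1, 67.5) = 67.5 kips → gross-section yield.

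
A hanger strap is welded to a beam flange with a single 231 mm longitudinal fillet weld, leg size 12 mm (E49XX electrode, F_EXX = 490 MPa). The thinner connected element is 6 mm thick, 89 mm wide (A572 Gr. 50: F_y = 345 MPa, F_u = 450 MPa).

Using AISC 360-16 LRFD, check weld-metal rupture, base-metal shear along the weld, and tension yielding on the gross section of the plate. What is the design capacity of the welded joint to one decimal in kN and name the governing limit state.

165.8 kN (gross-section yield governs)

Weld metal: throat = 0.707×12 = 8.484 mm, L = 231 mm. φR_n = 0.75 × 0.6 × 490 × 8.484 × 231 = 432.1 kN.
Base metal shear (6 mm plate): yield φR_n = 1.0×0.6×345×6×231 = 286.9 kN; rupture φR_n = 0.75×0.6×450×6×231 = 280.7 kN; take 280.7 kN (rupture).
Tension yield (gross): A_g = 89×6 = 534 mm². φR_n = 0.90 × 345 × 534 = 165.8 kN.
Governing: min(432.1, 280.7, 165.8) = 165.8 kN → gross-section yield.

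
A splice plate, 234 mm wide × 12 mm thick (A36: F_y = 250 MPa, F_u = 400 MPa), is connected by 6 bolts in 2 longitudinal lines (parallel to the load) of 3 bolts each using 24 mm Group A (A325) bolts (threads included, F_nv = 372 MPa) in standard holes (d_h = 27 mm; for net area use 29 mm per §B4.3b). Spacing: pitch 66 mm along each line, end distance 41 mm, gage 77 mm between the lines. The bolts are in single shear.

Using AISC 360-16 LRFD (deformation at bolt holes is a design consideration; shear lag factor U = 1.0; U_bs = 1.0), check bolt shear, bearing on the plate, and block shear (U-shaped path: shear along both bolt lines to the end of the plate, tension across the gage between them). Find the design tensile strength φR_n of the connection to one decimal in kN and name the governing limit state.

607.0 kN (block shear governs)

Bolt shear: A_b = π(24)²/4 = 452.39 mm². φR_n = 0.75 × 372 × 452.39 × 6 × 1 = 757.3 kN.
Bearing (12 mm plate, F_u = 400 MPa): end bolts L_c = 41 − 27/2 = 27.5, R_n = min(1.2×27.5×12×400, 2.4×24×12×400) = 158.4 kN/bolt; interior L_c = 66 − 27 = 39, R_n = 224.64 kN/bolt. φR_n = 0.75 × (2×158.4 + 4×224.64) = 911.5 kN.
Block shear: shear path 2×[41+2×66] = 2×173 mm, A_gv = 4152, A_nv = 2×(173 − 2.5×29)×12 = 2412 mm²; tension across gage: (77 − 1×29)×12 = 576 mm². R_n = min(0.6×400×2412, 0.6×250×4152) + 1.0×400×576 = min(578.88, 622.8) + 230.4 = 809.28 kN. φR_n = 0.75 × 809.28 = 607.0 kN.
Governing: min(757.3, 911.5, 607.0) = 607.0 kN → block shear.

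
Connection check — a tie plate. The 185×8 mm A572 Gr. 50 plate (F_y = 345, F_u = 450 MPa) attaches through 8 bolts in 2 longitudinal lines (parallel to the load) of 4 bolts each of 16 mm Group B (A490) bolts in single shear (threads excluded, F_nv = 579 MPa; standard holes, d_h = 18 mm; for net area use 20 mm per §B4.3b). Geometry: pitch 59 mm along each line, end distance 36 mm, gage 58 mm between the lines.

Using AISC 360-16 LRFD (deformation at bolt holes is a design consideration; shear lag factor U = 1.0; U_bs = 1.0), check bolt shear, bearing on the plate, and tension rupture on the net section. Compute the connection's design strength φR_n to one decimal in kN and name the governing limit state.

391.5 kN (net-section rupture governs)

Bolt shear: A_b = π(16)²/4 = 201.06 mm². φR_n = 0.75 × 579 × 201.06 × 8 × 1 = 698.5 kN.
Bearing (8 mm plate, F_u = 450 MPa): end bolts L_c = 36 − 18/2 = 27, R_n = min(1.2×27×8×450, 2.4×16×8×450) = 116.64 kN/bolt; interior L_c = 59 − 18 = 41, R_n = 138.24 kN/bolt. φR_n = 0.75 × (2×116.64 + 6×138.24) = 797.0 kN.
Tension rupture (net): A_n = (185 − 2×20)×8 = 1160 mm² (U = 1.0, A_e = A_n). φR_n = 0.75 × 450 × 1160 = 391.5 kN.
Governing: min(698.5, 797.0, 391.5) = 391.5 kN → net-section rupture.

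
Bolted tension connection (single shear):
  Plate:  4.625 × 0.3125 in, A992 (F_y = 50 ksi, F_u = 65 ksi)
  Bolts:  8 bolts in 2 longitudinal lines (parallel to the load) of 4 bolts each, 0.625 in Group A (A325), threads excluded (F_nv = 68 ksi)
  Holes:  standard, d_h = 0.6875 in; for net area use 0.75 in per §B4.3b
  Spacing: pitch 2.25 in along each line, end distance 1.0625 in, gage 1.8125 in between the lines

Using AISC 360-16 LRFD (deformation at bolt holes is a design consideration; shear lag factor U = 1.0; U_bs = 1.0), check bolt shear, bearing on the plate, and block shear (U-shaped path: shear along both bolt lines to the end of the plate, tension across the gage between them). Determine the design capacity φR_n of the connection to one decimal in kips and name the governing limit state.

111.0 kips (block shear governs)

Bolt shear: A_b = π(0.625)²/4 = 0.3068 in². φR_n = 0.75 × 68 × 0.3068 × 8 × 1 = 125.2 kips.
Bearing (0.3125 in plate, F_u = 65 ksi): end bolts L_c = 1.0625 − 0.6875/2 = 0.71875, R_n = min(1.2×0.71875×0.3125×65, 2.4×0.625×0.3125×65) = 17.52 kips/bolt; interior L_c = 2.25 − 0.6875 = 1.5625, R_n = 30.469 kips/bolt. φR_n = 0.75 × (2×17.52 + 6×30.469) = 163.4 kips.
Block shear: shear path 2×[1.0625+3×2.25] = 2×7.8125 in, A_gv = 4.8828, A_nv = 2×(7.8125 − 3.5×0.75)×0.3125 = 3.2422 in²; tension across gage: (1.8125 − 1×0.75)×0.3125 = 0.33203 in². R_n = min(0.6×65×3.2422, 0.6×50×4.8828) + 1.0×65×0.33203 = min(126.45, 146.48) + 21.582 = 148.03 kips. φR_n = 0.75 × 148.03 = 111.0 kips.
Governing: min(125.2, 163.4, 111.0) = 111.0 kips → block shear.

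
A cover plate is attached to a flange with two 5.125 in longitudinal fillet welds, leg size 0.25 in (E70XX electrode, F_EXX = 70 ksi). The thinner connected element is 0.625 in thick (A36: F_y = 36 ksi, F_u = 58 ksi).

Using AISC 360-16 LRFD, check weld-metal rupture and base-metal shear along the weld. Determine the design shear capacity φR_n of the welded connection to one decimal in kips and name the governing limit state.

57.1 kips (weld metal governs)

Weld metal: throat = 0.707×0.25 = 0.17675 in, L = 2×5.125 = 10.25 in. φR_n = 0.75 × 0.6 × 70 × 0.17675 × 10.25 = 57.1 kips.
Base metal shear (0.625 in plate): yield φR_n = 1.0×0.6×36×0.625×10.25 = 138.4 kips; rupture φR_n = 0.75×0.6×58×0.625×10.25 = 167.2 kips; take 138.4 kips (yield).
Governing: min(57.1, 138.4) = 57.1 kips → weld metal.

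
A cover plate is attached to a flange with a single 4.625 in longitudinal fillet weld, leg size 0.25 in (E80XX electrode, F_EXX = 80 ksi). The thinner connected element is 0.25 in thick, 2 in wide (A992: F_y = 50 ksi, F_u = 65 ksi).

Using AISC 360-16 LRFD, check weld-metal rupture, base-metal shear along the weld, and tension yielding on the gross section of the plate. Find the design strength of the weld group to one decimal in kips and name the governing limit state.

Weld metal: throat = 0.707×0.25 = 0.17675 in, L = 4.625 in. φR_n = 0.75 × 0.6 × 80 × 0.17675 × 4.625 = 29.4 kips.
Base metal shear (0.25 in plate): yield φR_n = 1.0×0.6×50×0.25×4.625 = 34.7 kips; rupture φR_n = 0.75×0.6×65×0.25×4.625 = 33.8 kips; take 33.8 kips (rupture).
Tension yield (gross): A_g = 2×0.25 = 0.5 in². φR_n = 0.90 × 50 × 0.5 = 22.5 kips.
Governing: min(29.4, 33.8, 22.5) = 22.5 kips → gross-section yield.

22.5 kips (gross-section yield governs)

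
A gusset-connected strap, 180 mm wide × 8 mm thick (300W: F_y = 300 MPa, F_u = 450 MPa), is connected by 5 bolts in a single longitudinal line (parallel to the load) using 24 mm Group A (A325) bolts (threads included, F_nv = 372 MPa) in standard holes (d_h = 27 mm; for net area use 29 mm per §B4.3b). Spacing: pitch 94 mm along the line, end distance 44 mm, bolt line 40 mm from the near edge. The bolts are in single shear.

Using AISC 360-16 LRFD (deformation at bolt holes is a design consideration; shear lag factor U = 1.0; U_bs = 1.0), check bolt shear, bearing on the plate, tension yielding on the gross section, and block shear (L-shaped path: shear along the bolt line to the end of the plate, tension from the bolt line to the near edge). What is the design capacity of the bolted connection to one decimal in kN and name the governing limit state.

388.8 kN (gross-section yield governs)

Bolt shear: A_b = π(24)²/4 = 452.39 mm². φR_n = 0.75 × 372 × 452.39 × 5 × 1 = 631.1 kN.
Bearing (8 mm plate, F_u = 450 MPa): end bolts L_c = 44 − 27/2 = 30.5, R_n = min(1.2×30.5×8×450, 2.4×24×8×450) = 131.76 kN/bolt; interior L_c = 94 − 27 = 67, R_n = 207.36 kN/bolt. φR_n = 0.75 × (1×131.76 + 4×207.36) = 720.9 kN.
Tension yield (gross): A_g = 180×8 = 1440 mm². φR_n = 0.90 × 300 × 1440 = 388.8 kN.
Block shear: shear path 1×[44+4×94] = 1×420 mm, A_gv = 3360, A_nv = 1×(420 − 4.5×29)×8 = 2316 mm²; tension to near edge: (40 − 0.5×29)×8 = 204 mm². R_n = min(0.6×450×2316, 0.6×300×3360) + 1.0×450×204 = min(625.32, 604.8) + 91.8 = 696.6 kN. φR_n = 0.75 × 696.6 = 522.5 kN.
Governing: min(631.1, 720.9, 388.8, 522.5) = 388.8 kN → gross-section yield.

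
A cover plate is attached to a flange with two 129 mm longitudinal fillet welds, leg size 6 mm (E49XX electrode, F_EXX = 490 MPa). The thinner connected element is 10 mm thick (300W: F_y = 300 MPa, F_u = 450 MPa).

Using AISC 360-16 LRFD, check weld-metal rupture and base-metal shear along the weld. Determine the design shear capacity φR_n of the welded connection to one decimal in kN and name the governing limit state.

241.3 kN (weld metal governs)

Weld metal: throat = 0.707×6 = 4.242 mm, L = 2×129 = 258 mm. φR_n = 0.75 × 0.6 × 490 × 4.242 × 258 = 241.3 kN.
Base metal shear (10 mm plate): yield φR_n = 1.0×0.6×300×10×258 = 464.4 kN; rupture φR_n = 0.75×0.6×450×10×258 = 522.5 kN; take 464.4 kN (yield).
Governing: min(241.3, 464.4) = 241.3 kN → weld metal.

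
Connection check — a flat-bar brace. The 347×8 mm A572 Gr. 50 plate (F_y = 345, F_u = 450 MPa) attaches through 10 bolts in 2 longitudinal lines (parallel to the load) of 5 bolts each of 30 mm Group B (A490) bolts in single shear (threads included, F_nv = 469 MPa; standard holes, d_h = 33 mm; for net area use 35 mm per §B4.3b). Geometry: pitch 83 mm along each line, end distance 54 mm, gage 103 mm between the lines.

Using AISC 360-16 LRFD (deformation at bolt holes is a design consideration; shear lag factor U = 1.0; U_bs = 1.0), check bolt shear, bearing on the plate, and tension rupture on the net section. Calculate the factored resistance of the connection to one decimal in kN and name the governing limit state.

747.9 kN (net-section rupture governs)

Bolt shear: A_b = π(30)²/4 = 706.86 mm². φR_n = 0.75 × 469 × 706.86 × 10 × 1 = 2486.4 kN.
Bearing (8 mm plate, F_u = 450 MPa): end bolts L_c = 54 − 33/2 = 37.5, R_n = min(1.2×37.5×8×450, 2.4×30×8×450) = 162 kN/bolt; interior L_c = 83 − 33 = 50, R_n = 216 kN/bolt. φR_n = 0.75 × (2×162 + 8×216) = 1539.0 kN.
Tension rupture (net): A_n = (347 − 2×35)×8 = 2216 mm² (U = 1.0, A_e = A_n). φR_n = 0.75 × 450 × 2216 = 747.9 kN.
Governing: min(2486.4, 1539.0, 747.9) = 747.9 kN → net-section rupture.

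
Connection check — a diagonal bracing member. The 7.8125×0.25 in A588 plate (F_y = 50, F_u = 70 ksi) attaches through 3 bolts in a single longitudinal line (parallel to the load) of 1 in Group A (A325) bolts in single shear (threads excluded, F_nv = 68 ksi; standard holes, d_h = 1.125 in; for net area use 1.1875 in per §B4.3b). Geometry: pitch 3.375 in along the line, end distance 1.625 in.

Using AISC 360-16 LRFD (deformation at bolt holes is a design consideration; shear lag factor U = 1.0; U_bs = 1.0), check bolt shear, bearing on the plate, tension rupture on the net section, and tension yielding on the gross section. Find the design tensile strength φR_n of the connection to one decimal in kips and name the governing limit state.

79.7 kips (bearing governs)

Bolt shear: A_b = π(1)²/4 = 0.7854 in². φR_n = 0.75 × 68 × 0.7854 × 3 × 1 = 120.2 kips.
Bearing (0.25 in plate, F_u = 70 ksi): end bolts L_c = 1.625 − 1.125/2 = 1.0625, R_n = min(1.2×1.0625×0.25×70, 2.4×1×0.25×70) = 22.313 kips/bolt; interior L_c = 3.375 − 1.125 = 2.25, R_n = 42 kips/bolt. φR_n = 0.75 × (1×22.313 + 2×42) = 79.7 kips.
Tension rupture (net): A_n = (7.8125 − 1×1.1875)×0.25 = 1.6563 in² (U = 1.0, A_e = A_n). φR_n = 0.75 × 70 × 1.6563 = 87.0 kips.
Tension yield (gross): A_g = 7.8125×0.25 = 1.9531 in². φR_n = 0.90 × 50 × 1.9531 = 87.9 kips.
Governing: min(120.2, 79.7, 87.0, 87.9) = 79.7 kips → bearing.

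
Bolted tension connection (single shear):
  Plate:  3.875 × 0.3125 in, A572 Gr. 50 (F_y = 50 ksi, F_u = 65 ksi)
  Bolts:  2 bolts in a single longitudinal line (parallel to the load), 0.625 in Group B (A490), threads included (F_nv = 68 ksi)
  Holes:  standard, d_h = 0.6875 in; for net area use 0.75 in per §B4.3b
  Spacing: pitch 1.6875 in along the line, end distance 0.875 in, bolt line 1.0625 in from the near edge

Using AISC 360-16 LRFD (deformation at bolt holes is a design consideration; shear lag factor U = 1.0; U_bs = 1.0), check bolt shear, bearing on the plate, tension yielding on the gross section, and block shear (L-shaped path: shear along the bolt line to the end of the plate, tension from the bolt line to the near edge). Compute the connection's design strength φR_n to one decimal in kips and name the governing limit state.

23.6 kips (block shear governs)

Bolt shear: A_b = π(0.625)²/4 = 0.3068 in². φR_n = 0.75 × 68 × 0.3068 × 2 × 1 = 31.3 kips.
Bearing (0.3125 in plate, F_u = 65 ksi): end bolts L_c = 0.875 − 0.6875/2 = 0.53125, R_n = min(1.2×0.53125×0.3125×65, 2.4×0.625×0.3125×65) = 12.949 kips/bolt; interior L_c = 1.6875 − 0.6875 = 1, R_n = 24.375 kips/bolt. φR_n = 0.75 × (1×12.949 + 1×24.375) = 28.0 kips.
Tension yield (gross): A_g = 3.875×0.3125 = 1.2109 in². φR_n = 0.90 × 50 × 1.2109 = 54.5 kips.
Block shear: shear path 1×[0.875+1×1.6875] = 1×2.5625 in, A_gv = 0.80078, A_nv = 1×(2.5625 − 1.5×0.75)×0.3125 = 0.44922 in²; tension to near edge: (1.0625 − 0.5×0.75)×0.3125 = 0.21484 in². R_n = min(0.6×65×0.44922, 0.6×50×0.80078) + 1.0×65×0.21484 = min(17.52, 24.023) + 13.965 = 31.485 kips. φR_n = 0.75 × 31.485 = 23.6 kips.
Governing: min(31.3, 28.0, 54.5, 23.6) = 23.6 kips → block shear.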